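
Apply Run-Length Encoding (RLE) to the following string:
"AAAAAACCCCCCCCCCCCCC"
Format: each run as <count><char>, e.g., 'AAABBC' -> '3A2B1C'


Scanning runs left to right:
  i=0: run of 'A' x 6 -> '6A'
  i=6: run of 'C' x 14 -> '14C'

RLE = 6A14C


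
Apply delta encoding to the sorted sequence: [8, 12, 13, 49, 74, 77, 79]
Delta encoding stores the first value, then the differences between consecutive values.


First value: 8
Deltas:
  12 - 8 = 4
  13 - 12 = 1
  49 - 13 = 36
  74 - 49 = 25
  77 - 74 = 3
  79 - 77 = 2


Delta encoded: [8, 4, 1, 36, 25, 3, 2]


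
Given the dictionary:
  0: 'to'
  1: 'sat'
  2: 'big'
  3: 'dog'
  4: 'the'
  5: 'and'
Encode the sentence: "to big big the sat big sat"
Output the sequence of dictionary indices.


Look up each word in the dictionary:
  'to' -> 0
  'big' -> 2
  'big' -> 2
  'the' -> 4
  'sat' -> 1
  'big' -> 2
  'sat' -> 1

Encoded: [0, 2, 2, 4, 1, 2, 1]


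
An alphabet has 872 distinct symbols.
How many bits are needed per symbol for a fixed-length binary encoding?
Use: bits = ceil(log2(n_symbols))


log2(872) = 9.7682
Bracket: 2^9 = 512 < 872 <= 2^10 = 1024
So ceil(log2(872)) = 10

bits = ceil(log2(872)) = ceil(9.7682) = 10 bits


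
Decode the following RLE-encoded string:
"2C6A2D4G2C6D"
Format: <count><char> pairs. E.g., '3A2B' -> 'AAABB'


Expanding each <count><char> pair:
  2C -> 'CC'
  6A -> 'AAAAAA'
  2D -> 'DD'
  4G -> 'GGGG'
  2C -> 'CC'
  6D -> 'DDDDDD'

Decoded = CCAAAAAADDGGGGCCDDDDDD


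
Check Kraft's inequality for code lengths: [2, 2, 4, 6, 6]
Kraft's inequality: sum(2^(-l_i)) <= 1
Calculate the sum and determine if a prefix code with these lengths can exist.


Sum = 2^(-2) + 2^(-2) + 2^(-4) + 2^(-6) + 2^(-6)
    = 0.25 + 0.25 + 0.0625 + 0.015625 + 0.015625
    = 38/64 = 0.59375
Since 0.59375 <= 1, Kraft's inequality IS satisfied.
A prefix code with these lengths CAN exist.

Kraft sum = 0.59375. Satisfied.


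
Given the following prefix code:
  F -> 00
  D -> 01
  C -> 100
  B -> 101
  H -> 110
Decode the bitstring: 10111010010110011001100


Decoding step by step:
Bits 101 -> B
Bits 110 -> H
Bits 100 -> C
Bits 101 -> B
Bits 100 -> C
Bits 110 -> H
Bits 01 -> D
Bits 100 -> C


Decoded message: BHCBCHDC


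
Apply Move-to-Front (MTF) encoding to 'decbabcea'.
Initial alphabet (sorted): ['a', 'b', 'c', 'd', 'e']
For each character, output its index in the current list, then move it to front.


MTF encoding:
'd': index 3 in ['a', 'b', 'c', 'd', 'e'] -> ['d', 'a', 'b', 'c', 'e']
'e': index 4 in ['d', 'a', 'b', 'c', 'e'] -> ['e', 'd', 'a', 'b', 'c']
'c': index 4 in ['e', 'd', 'a', 'b', 'c'] -> ['c', 'e', 'd', 'a', 'b']
'b': index 4 in ['c', 'e', 'd', 'a', 'b'] -> ['b', 'c', 'e', 'd', 'a']
'a': index 4 in ['b', 'c', 'e', 'd', 'a'] -> ['a', 'b', 'c', 'e', 'd']
'b': index 1 in ['a', 'b', 'c', 'e', 'd'] -> ['b', 'a', 'c', 'e', 'd']
'c': index 2 in ['b', 'a', 'c', 'e', 'd'] -> ['c', 'b', 'a', 'e', 'd']
'e': index 3 in ['c', 'b', 'a', 'e', 'd'] -> ['e', 'c', 'b', 'a', 'd']
'a': index 3 in ['e', 'c', 'b', 'a', 'd'] -> ['a', 'e', 'c', 'b', 'd']


Output: [3, 4, 4, 4, 4, 1, 2, 3, 3]


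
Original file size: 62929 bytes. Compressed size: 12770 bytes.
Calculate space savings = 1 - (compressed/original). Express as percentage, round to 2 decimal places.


ratio = compressed/original = 12770/62929 = 0.202927
savings = 1 - ratio = 1 - 0.202927 = 0.797073
as a percentage: 0.797073 * 100 = 79.71%

Space savings = 1 - 12770/62929 = 79.71%


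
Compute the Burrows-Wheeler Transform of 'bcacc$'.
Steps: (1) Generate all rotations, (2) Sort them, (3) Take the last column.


Rotations (sorted):
  0: $bcacc -> last char: c
  1: acc$bc -> last char: c
  2: bcacc$ -> last char: $
  3: c$bcac -> last char: c
  4: cacc$b -> last char: b
  5: cc$bca -> last char: a


BWT = cc$cba


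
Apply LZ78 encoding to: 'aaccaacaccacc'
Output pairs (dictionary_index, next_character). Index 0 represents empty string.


LZ78 encoding steps:
Dictionary: {0: ''}
Step 1: w='' (idx 0), next='a' -> output (0, 'a'), add 'a' as idx 1
Step 2: w='a' (idx 1), next='c' -> output (1, 'c'), add 'ac' as idx 2
Step 3: w='' (idx 0), next='c' -> output (0, 'c'), add 'c' as idx 3
Step 4: w='a' (idx 1), next='a' -> output (1, 'a'), add 'aa' as idx 4
Step 5: w='c' (idx 3), next='a' -> output (3, 'a'), add 'ca' as idx 5
Step 6: w='c' (idx 3), next='c' -> output (3, 'c'), add 'cc' as idx 6
Step 7: w='ac' (idx 2), next='c' -> output (2, 'c'), add 'acc' as idx 7


Encoded: [(0, 'a'), (1, 'c'), (0, 'c'), (1, 'a'), (3, 'a'), (3, 'c'), (2, 'c')]


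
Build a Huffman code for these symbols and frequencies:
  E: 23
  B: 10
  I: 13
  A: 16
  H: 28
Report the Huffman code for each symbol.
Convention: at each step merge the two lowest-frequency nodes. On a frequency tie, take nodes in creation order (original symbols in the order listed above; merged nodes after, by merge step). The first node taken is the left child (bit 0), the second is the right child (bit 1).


Huffman tree construction:
Step 1: Merge B(10) + I(13) = 23
Step 2: Merge A(16) + E(23) = 39
Step 3: Merge (B+I)(23) + H(28) = 51
Step 4: Merge (A+E)(39) + ((B+I)+H)(51) = 90
Read each symbol's code off the tree from the root (left child = 0, right child = 1).

Codes:
  E: 01 (length 2)
  B: 100 (length 3)
  I: 101 (length 3)
  A: 00 (length 2)
  H: 11 (length 2)
Average code length: 203/90 = 2.2556 bits/symbol


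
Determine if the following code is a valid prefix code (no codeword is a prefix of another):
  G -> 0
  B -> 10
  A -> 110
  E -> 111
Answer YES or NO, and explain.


Checking each pair (does one codeword prefix another?):
  G='0' vs B='10': no prefix
  G='0' vs A='110': no prefix
  G='0' vs E='111': no prefix
  B='10' vs G='0': no prefix
  B='10' vs A='110': no prefix
  B='10' vs E='111': no prefix
  A='110' vs G='0': no prefix
  A='110' vs B='10': no prefix
  A='110' vs E='111': no prefix
  E='111' vs G='0': no prefix
  E='111' vs B='10': no prefix
  E='111' vs A='110': no prefix
No violation found over all pairs.

YES -- this is a valid prefix code. No codeword is a prefix of any other codeword.


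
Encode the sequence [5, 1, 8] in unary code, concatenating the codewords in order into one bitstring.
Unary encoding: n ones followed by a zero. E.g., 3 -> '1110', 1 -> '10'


Encode each number as n ones followed by a terminating 0:
  5 -> 111110 (6 bits)
  1 -> 10 (2 bits)
  8 -> 111111110 (9 bits)
Total length = 6 + 2 + 9 = 17 bits.

Unary([5, 1, 8]) = 11111010111111110 (17 bits)


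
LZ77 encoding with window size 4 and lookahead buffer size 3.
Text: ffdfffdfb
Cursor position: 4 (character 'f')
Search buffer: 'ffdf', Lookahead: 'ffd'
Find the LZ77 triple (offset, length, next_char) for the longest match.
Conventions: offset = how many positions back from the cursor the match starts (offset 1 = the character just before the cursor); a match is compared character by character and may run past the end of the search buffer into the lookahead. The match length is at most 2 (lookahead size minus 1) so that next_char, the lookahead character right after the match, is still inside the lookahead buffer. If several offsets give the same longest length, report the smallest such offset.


Try each offset into the search buffer:
  offset=1 (pos 3, char 'f'): match length 2
  offset=2 (pos 2, char 'd'): match length 0
  offset=3 (pos 1, char 'f'): match length 1
  offset=4 (pos 0, char 'f'): match length 2
Longest match has length 2, found at offsets 1, 4; take the smallest, offset 1.
next_char = character at position 4 + 2 = 6 -> 'd'

Best match: offset=1, length=2 (matching 'ff' starting at position 3)
LZ77 triple: (1, 2, 'd')


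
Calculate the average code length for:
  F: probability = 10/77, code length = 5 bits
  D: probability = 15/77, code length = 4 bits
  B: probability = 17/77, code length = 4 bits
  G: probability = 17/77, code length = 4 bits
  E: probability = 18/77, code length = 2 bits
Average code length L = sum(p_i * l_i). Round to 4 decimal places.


Weighted contributions p_i * l_i:
  F: (10/77) * 5 = 50/77
  D: (15/77) * 4 = 60/77
  B: (17/77) * 4 = 68/77
  G: (17/77) * 4 = 68/77
  E: (18/77) * 2 = 36/77
Sum = (50 + 60 + 68 + 68 + 36)/77 = 282/77

L = 282/77 = 3.6623 bits/symbol


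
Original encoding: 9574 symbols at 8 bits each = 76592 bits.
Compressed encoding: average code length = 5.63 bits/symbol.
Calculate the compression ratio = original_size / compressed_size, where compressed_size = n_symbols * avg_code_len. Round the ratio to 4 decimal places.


original_size = n_symbols * orig_bits = 9574 * 8 = 76592 bits
compressed_size = n_symbols * avg_code_len = 9574 * 5.63 = 53901.62 bits
ratio = original_size / compressed_size = 76592 / 53901.62 = 1.421

Compression ratio = 1.421


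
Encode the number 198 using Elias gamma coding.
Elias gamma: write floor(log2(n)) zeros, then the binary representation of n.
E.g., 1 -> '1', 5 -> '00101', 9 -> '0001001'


num_bits = floor(log2(198)) + 1 = 8
leading_zeros = num_bits - 1 = 7
binary(198) = 11000110

Elias gamma(198) = '0000000' + '11000110' = 000000011000110 (15 bits)


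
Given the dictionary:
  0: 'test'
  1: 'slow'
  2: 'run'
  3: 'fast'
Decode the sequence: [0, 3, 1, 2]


Look up each index in the dictionary:
  0 -> 'test'
  3 -> 'fast'
  1 -> 'slow'
  2 -> 'run'

Decoded: "test fast slow run"


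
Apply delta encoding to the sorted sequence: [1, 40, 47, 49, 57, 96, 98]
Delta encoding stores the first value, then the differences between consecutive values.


First value: 1
Deltas:
  40 - 1 = 39
  47 - 40 = 7
  49 - 47 = 2
  57 - 49 = 8
  96 - 57 = 39
  98 - 96 = 2


Delta encoded: [1, 39, 7, 2, 8, 39, 2]


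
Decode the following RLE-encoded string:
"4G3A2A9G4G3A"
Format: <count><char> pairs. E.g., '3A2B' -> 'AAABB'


Expanding each <count><char> pair:
  4G -> 'GGGG'
  3A -> 'AAA'
  2A -> 'AA'
  9G -> 'GGGGGGGGG'
  4G -> 'GGGG'
  3A -> 'AAA'

Decoded = GGGGAAAAAGGGGGGGGGGGGGAAA


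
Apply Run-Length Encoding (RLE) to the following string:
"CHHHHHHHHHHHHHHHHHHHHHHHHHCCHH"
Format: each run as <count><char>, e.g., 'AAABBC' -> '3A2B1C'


Scanning runs left to right:
  i=0: run of 'C' x 1 -> '1C'
  i=1: run of 'H' x 25 -> '25H'
  i=26: run of 'C' x 2 -> '2C'
  i=28: run of 'H' x 2 -> '2H'

RLE = 1C25H2C2H


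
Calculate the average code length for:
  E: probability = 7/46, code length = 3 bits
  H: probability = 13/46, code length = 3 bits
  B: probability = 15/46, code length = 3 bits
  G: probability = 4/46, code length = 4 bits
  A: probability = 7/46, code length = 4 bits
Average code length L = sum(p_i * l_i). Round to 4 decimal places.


Weighted contributions p_i * l_i:
  E: (7/46) * 3 = 21/46
  H: (13/46) * 3 = 39/46
  B: (15/46) * 3 = 45/46
  G: (4/46) * 4 = 16/46
  A: (7/46) * 4 = 28/46
Sum = (21 + 39 + 45 + 16 + 28)/46 = 149/46

L = 149/46 = 3.2391 bits/symbol


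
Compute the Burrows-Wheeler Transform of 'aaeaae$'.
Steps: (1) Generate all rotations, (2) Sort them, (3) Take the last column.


Rotations (sorted):
  0: $aaeaae -> last char: e
  1: aae$aae -> last char: e
  2: aaeaae$ -> last char: $
  3: ae$aaea -> last char: a
  4: aeaae$a -> last char: a
  5: e$aaeaa -> last char: a
  6: eaae$aa -> last char: a


BWT = ee$aaaa


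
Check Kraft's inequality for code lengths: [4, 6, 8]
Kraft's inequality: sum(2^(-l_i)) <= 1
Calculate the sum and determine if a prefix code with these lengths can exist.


Sum = 2^(-4) + 2^(-6) + 2^(-8)
    = 0.0625 + 0.015625 + 0.00390625
    = 21/256 = 0.08203125
Since 0.08203125 <= 1, Kraft's inequality IS satisfied.
A prefix code with these lengths CAN exist.

Kraft sum = 0.08203125. Satisfied.


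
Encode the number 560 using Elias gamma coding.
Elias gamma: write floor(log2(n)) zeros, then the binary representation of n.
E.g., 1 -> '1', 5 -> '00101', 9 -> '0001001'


num_bits = floor(log2(560)) + 1 = 10
leading_zeros = num_bits - 1 = 9
binary(560) = 1000110000

Elias gamma(560) = '000000000' + '1000110000' = 0000000001000110000 (19 bits)


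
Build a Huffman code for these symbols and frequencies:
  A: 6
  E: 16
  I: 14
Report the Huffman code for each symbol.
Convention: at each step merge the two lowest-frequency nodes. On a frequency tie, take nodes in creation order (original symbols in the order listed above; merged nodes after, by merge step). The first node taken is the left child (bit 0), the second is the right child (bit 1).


Huffman tree construction:
Step 1: Merge A(6) + I(14) = 20
Step 2: Merge E(16) + (A+I)(20) = 36
Read each symbol's code off the tree from the root (left child = 0, right child = 1).

Codes:
  A: 10 (length 2)
  E: 0 (length 1)
  I: 11 (length 2)
Average code length: 56/36 = 1.5556 bits/symbol


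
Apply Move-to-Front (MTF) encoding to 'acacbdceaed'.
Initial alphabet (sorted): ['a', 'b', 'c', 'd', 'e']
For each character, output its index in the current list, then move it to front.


MTF encoding:
'a': index 0 in ['a', 'b', 'c', 'd', 'e'] -> ['a', 'b', 'c', 'd', 'e']
'c': index 2 in ['a', 'b', 'c', 'd', 'e'] -> ['c', 'a', 'b', 'd', 'e']
'a': index 1 in ['c', 'a', 'b', 'd', 'e'] -> ['a', 'c', 'b', 'd', 'e']
'c': index 1 in ['a', 'c', 'b', 'd', 'e'] -> ['c', 'a', 'b', 'd', 'e']
'b': index 2 in ['c', 'a', 'b', 'd', 'e'] -> ['b', 'c', 'a', 'd', 'e']
'd': index 3 in ['b', 'c', 'a', 'd', 'e'] -> ['d', 'b', 'c', 'a', 'e']
'c': index 2 in ['d', 'b', 'c', 'a', 'e'] -> ['c', 'd', 'b', 'a', 'e']
'e': index 4 in ['c', 'd', 'b', 'a', 'e'] -> ['e', 'c', 'd', 'b', 'a']
'a': index 4 in ['e', 'c', 'd', 'b', 'a'] -> ['a', 'e', 'c', 'd', 'b']
'e': index 1 in ['a', 'e', 'c', 'd', 'b'] -> ['e', 'a', 'c', 'd', 'b']
'd': index 3 in ['e', 'a', 'c', 'd', 'b'] -> ['d', 'e', 'a', 'c', 'b']


Output: [0, 2, 1, 1, 2, 3, 2, 4, 4, 1, 3]


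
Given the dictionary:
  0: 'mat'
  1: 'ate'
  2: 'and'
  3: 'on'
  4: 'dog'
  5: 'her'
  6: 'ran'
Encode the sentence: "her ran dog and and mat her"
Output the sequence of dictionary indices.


Look up each word in the dictionary:
  'her' -> 5
  'ran' -> 6
  'dog' -> 4
  'and' -> 2
  'and' -> 2
  'mat' -> 0
  'her' -> 5

Encoded: [5, 6, 4, 2, 2, 0, 5]


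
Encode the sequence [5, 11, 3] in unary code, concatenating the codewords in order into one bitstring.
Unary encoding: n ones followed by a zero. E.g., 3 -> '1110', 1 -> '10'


Encode each number as n ones followed by a terminating 0:
  5 -> 111110 (6 bits)
  11 -> 111111111110 (12 bits)
  3 -> 1110 (4 bits)
Total length = 6 + 12 + 4 = 22 bits.

Unary([5, 11, 3]) = 1111101111111111101110 (22 bits)


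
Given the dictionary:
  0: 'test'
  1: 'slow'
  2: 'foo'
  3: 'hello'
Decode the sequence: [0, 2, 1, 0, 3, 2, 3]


Look up each index in the dictionary:
  0 -> 'test'
  2 -> 'foo'
  1 -> 'slow'
  0 -> 'test'
  3 -> 'hello'
  2 -> 'foo'
  3 -> 'hello'

Decoded: "test foo slow test hello foo hello"


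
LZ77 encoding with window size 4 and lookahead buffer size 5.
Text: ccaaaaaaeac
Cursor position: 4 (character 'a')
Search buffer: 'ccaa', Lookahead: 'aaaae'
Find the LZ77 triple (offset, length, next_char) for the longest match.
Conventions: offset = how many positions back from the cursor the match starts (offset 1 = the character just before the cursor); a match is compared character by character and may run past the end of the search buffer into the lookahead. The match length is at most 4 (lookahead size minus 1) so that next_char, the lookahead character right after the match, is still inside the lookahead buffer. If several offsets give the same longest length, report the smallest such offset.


Try each offset into the search buffer:
  offset=1 (pos 3, char 'a'): match length 4
  offset=2 (pos 2, char 'a'): match length 4
  offset=3 (pos 1, char 'c'): match length 0
  offset=4 (pos 0, char 'c'): match length 0
Longest match has length 4, found at offsets 1, 2; take the smallest, offset 1.
next_char = character at position 4 + 4 = 8 -> 'e'

Best match: offset=1, length=4 (matching 'aaaa' starting at position 3)
LZ77 triple: (1, 4, 'e')


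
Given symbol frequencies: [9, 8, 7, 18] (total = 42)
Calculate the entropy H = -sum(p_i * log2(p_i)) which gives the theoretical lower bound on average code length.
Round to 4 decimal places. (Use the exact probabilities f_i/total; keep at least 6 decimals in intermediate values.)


Per-symbol terms -p_i * log2(p_i) with p_i = f_i/42:
  p = 9/42 = 0.214286: log2(p) = -2.222392, -p*log2(p) = 0.476227
  p = 8/42 = 0.190476: log2(p) = -2.392317, -p*log2(p) = 0.455680
  p = 7/42 = 0.166667: log2(p) = -2.584963, -p*log2(p) = 0.430827
  p = 18/42 = 0.428571: log2(p) = -1.222392, -p*log2(p) = 0.523882
H = 0.476227 + 0.455680 + 0.430827 + 0.523882 = 1.886616

H = 1.8866 bits/symbol


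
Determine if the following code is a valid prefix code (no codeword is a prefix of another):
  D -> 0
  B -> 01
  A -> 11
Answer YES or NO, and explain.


Checking each pair (does one codeword prefix another?):
  D='0' vs B='01': prefix -- VIOLATION

NO -- this is NOT a valid prefix code. D (0) is a prefix of B (01).


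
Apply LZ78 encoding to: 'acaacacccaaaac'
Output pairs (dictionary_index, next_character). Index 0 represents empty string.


LZ78 encoding steps:
Dictionary: {0: ''}
Step 1: w='' (idx 0), next='a' -> output (0, 'a'), add 'a' as idx 1
Step 2: w='' (idx 0), next='c' -> output (0, 'c'), add 'c' as idx 2
Step 3: w='a' (idx 1), next='a' -> output (1, 'a'), add 'aa' as idx 3
Step 4: w='c' (idx 2), next='a' -> output (2, 'a'), add 'ca' as idx 4
Step 5: w='c' (idx 2), next='c' -> output (2, 'c'), add 'cc' as idx 5
Step 6: w='ca' (idx 4), next='a' -> output (4, 'a'), add 'caa' as idx 6
Step 7: w='aa' (idx 3), next='c' -> output (3, 'c'), add 'aac' as idx 7


Encoded: [(0, 'a'), (0, 'c'), (1, 'a'), (2, 'a'), (2, 'c'), (4, 'a'), (3, 'c')]


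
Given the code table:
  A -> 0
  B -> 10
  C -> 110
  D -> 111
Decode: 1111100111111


Decoding:
111 -> D
110 -> C
0 -> A
111 -> D
111 -> D


Result: DCADD


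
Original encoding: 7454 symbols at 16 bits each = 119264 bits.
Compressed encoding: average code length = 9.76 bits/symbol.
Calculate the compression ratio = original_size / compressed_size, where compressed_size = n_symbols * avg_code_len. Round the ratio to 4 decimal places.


original_size = n_symbols * orig_bits = 7454 * 16 = 119264 bits
compressed_size = n_symbols * avg_code_len = 7454 * 9.76 = 72751.04 bits
ratio = original_size / compressed_size = 119264 / 72751.04 = 1.6393

Compression ratio = 1.6393


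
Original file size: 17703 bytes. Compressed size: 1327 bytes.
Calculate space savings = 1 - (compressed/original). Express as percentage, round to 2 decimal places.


ratio = compressed/original = 1327/17703 = 0.074959
savings = 1 - ratio = 1 - 0.074959 = 0.925041
as a percentage: 0.925041 * 100 = 92.5%

Space savings = 1 - 1327/17703 = 92.5%


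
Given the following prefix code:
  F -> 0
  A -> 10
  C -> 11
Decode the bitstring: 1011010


Decoding step by step:
Bits 10 -> A
Bits 11 -> C
Bits 0 -> F
Bits 10 -> A


Decoded message: ACFA


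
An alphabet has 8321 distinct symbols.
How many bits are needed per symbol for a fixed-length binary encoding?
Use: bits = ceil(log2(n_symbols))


log2(8321) = 13.0225
Bracket: 2^13 = 8192 < 8321 <= 2^14 = 16384
So ceil(log2(8321)) = 14

bits = ceil(log2(8321)) = ceil(13.0225) = 14 bits


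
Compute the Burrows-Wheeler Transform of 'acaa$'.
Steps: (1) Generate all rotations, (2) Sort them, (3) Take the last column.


Rotations (sorted):
  0: $acaa -> last char: a
  1: a$aca -> last char: a
  2: aa$ac -> last char: c
  3: acaa$ -> last char: $
  4: caa$a -> last char: a


BWT = aac$a


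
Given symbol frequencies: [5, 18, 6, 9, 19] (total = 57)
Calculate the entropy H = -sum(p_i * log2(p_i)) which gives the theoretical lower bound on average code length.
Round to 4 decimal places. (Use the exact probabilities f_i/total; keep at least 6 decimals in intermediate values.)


Per-symbol terms -p_i * log2(p_i) with p_i = f_i/57:
  p = 5/57 = 0.087719: log2(p) = -3.510962, -p*log2(p) = 0.307979
  p = 18/57 = 0.315789: log2(p) = -1.662965, -p*log2(p) = 0.525147
  p = 6/57 = 0.105263: log2(p) = -3.247928, -p*log2(p) = 0.341887
  p = 9/57 = 0.157895: log2(p) = -2.662965, -p*log2(p) = 0.420468
  p = 19/57 = 0.333333: log2(p) = -1.584963, -p*log2(p) = 0.528321
H = 0.307979 + 0.525147 + 0.341887 + 0.420468 + 0.528321 = 2.123802

H = 2.1238 bits/symbol


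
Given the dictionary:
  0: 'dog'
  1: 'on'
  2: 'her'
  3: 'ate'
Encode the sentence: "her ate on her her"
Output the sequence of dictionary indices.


Look up each word in the dictionary:
  'her' -> 2
  'ate' -> 3
  'on' -> 1
  'her' -> 2
  'her' -> 2

Encoded: [2, 3, 1, 2, 2]


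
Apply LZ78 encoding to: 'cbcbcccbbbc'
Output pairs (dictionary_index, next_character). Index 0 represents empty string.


LZ78 encoding steps:
Dictionary: {0: ''}
Step 1: w='' (idx 0), next='c' -> output (0, 'c'), add 'c' as idx 1
Step 2: w='' (idx 0), next='b' -> output (0, 'b'), add 'b' as idx 2
Step 3: w='c' (idx 1), next='b' -> output (1, 'b'), add 'cb' as idx 3
Step 4: w='c' (idx 1), next='c' -> output (1, 'c'), add 'cc' as idx 4
Step 5: w='cb' (idx 3), next='b' -> output (3, 'b'), add 'cbb' as idx 5
Step 6: w='b' (idx 2), next='c' -> output (2, 'c'), add 'bc' as idx 6


Encoded: [(0, 'c'), (0, 'b'), (1, 'b'), (1, 'c'), (3, 'b'), (2, 'c')]


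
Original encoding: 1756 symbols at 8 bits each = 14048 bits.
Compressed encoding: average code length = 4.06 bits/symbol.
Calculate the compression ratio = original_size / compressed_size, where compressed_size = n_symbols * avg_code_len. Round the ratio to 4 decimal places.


original_size = n_symbols * orig_bits = 1756 * 8 = 14048 bits
compressed_size = n_symbols * avg_code_len = 1756 * 4.06 = 7129.36 bits
ratio = original_size / compressed_size = 14048 / 7129.36 = 1.9704

Compression ratio = 1.9704


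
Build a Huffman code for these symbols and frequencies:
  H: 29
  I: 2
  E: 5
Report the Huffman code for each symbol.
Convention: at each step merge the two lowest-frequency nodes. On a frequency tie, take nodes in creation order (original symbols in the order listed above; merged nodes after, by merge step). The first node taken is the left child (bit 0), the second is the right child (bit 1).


Huffman tree construction:
Step 1: Merge I(2) + E(5) = 7
Step 2: Merge (I+E)(7) + H(29) = 36
Read each symbol's code off the tree from the root (left child = 0, right child = 1).

Codes:
  H: 1 (length 1)
  I: 00 (length 2)
  E: 01 (length 2)
Average code length: 43/36 = 1.1944 bits/symbol


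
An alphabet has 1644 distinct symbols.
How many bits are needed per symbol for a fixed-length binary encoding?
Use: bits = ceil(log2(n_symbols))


log2(1644) = 10.683
Bracket: 2^10 = 1024 < 1644 <= 2^11 = 2048
So ceil(log2(1644)) = 11

bits = ceil(log2(1644)) = ceil(10.683) = 11 bits


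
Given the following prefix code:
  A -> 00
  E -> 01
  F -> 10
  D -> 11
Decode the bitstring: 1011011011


Decoding step by step:
Bits 10 -> F
Bits 11 -> D
Bits 01 -> E
Bits 10 -> F
Bits 11 -> D


Decoded message: FDEFD


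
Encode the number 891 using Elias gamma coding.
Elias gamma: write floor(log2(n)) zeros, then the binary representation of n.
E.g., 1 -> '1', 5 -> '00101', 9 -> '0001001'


num_bits = floor(log2(891)) + 1 = 10
leading_zeros = num_bits - 1 = 9
binary(891) = 1101111011

Elias gamma(891) = '000000000' + '1101111011' = 0000000001101111011 (19 bits)


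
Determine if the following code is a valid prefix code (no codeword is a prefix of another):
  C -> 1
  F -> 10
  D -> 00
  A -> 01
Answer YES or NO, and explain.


Checking each pair (does one codeword prefix another?):
  C='1' vs F='10': prefix -- VIOLATION

NO -- this is NOT a valid prefix code. C (1) is a prefix of F (10).


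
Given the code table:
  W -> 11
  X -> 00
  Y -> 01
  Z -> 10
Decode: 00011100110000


Decoding:
00 -> X
01 -> Y
11 -> W
00 -> X
11 -> W
00 -> X
00 -> X


Result: XYWXWXX


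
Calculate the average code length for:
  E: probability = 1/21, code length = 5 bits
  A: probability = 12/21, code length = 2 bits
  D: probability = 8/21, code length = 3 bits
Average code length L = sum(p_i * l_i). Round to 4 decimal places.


Weighted contributions p_i * l_i:
  E: (1/21) * 5 = 5/21
  A: (12/21) * 2 = 24/21
  D: (8/21) * 3 = 24/21
Sum = (5 + 24 + 24)/21 = 53/21

L = 53/21 = 2.5238 bits/symbol


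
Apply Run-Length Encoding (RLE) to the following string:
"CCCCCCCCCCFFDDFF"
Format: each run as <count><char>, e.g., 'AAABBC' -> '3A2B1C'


Scanning runs left to right:
  i=0: run of 'C' x 10 -> '10C'
  i=10: run of 'F' x 2 -> '2F'
  i=12: run of 'D' x 2 -> '2D'
  i=14: run of 'F' x 2 -> '2F'

RLE = 10C2F2D2F


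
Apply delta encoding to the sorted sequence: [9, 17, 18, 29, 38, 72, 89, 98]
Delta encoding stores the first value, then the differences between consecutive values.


First value: 9
Deltas:
  17 - 9 = 8
  18 - 17 = 1
  29 - 18 = 11
  38 - 29 = 9
  72 - 38 = 34
  89 - 72 = 17
  98 - 89 = 9


Delta encoded: [9, 8, 1, 11, 9, 34, 17, 9]


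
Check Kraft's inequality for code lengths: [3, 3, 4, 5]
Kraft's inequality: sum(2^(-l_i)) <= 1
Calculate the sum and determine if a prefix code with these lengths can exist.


Sum = 2^(-3) + 2^(-3) + 2^(-4) + 2^(-5)
    = 0.125 + 0.125 + 0.0625 + 0.03125
    = 11/32 = 0.34375
Since 0.34375 <= 1, Kraft's inequality IS satisfied.
A prefix code with these lengths CAN exist.

Kraft sum = 0.34375. Satisfied.


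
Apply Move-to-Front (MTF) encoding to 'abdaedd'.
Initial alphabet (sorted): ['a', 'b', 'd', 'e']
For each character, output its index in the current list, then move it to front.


MTF encoding:
'a': index 0 in ['a', 'b', 'd', 'e'] -> ['a', 'b', 'd', 'e']
'b': index 1 in ['a', 'b', 'd', 'e'] -> ['b', 'a', 'd', 'e']
'd': index 2 in ['b', 'a', 'd', 'e'] -> ['d', 'b', 'a', 'e']
'a': index 2 in ['d', 'b', 'a', 'e'] -> ['a', 'd', 'b', 'e']
'e': index 3 in ['a', 'd', 'b', 'e'] -> ['e', 'a', 'd', 'b']
'd': index 2 in ['e', 'a', 'd', 'b'] -> ['d', 'e', 'a', 'b']
'd': index 0 in ['d', 'e', 'a', 'b'] -> ['d', 'e', 'a', 'b']


Output: [0, 1, 2, 2, 3, 2, 0]


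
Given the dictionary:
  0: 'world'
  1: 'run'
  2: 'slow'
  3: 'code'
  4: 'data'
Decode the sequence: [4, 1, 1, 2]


Look up each index in the dictionary:
  4 -> 'data'
  1 -> 'run'
  1 -> 'run'
  2 -> 'slow'

Decoded: "data run run slow"


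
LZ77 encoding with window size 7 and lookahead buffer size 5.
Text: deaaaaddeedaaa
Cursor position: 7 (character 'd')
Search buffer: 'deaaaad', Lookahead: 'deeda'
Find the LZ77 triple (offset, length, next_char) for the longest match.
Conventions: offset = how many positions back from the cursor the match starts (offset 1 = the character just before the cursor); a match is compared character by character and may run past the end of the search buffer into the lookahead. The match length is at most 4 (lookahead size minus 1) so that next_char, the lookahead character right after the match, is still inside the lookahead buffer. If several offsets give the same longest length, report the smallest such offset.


Try each offset into the search buffer:
  offset=1 (pos 6, char 'd'): match length 1
  offset=2 (pos 5, char 'a'): match length 0
  offset=3 (pos 4, char 'a'): match length 0
  offset=4 (pos 3, char 'a'): match length 0
  offset=5 (pos 2, char 'a'): match length 0
  offset=6 (pos 1, char 'e'): match length 0
  offset=7 (pos 0, char 'd'): match length 2
Longest match has length 2 at offset 7.
next_char = character at position 7 + 2 = 9 -> 'e'

Best match: offset=7, length=2 (matching 'de' starting at position 0)
LZ77 triple: (7, 2, 'e')


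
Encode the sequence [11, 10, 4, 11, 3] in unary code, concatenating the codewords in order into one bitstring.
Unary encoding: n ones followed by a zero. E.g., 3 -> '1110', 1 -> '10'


Encode each number as n ones followed by a terminating 0:
  11 -> 111111111110 (12 bits)
  10 -> 11111111110 (11 bits)
  4 -> 11110 (5 bits)
  11 -> 111111111110 (12 bits)
  3 -> 1110 (4 bits)
Total length = 12 + 11 + 5 + 12 + 4 = 44 bits.

Unary([11, 10, 4, 11, 3]) = 11111111111011111111110111101111111111101110 (44 bits)


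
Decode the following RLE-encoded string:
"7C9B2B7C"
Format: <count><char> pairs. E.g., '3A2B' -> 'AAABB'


Expanding each <count><char> pair:
  7C -> 'CCCCCCC'
  9B -> 'BBBBBBBBB'
  2B -> 'BB'
  7C -> 'CCCCCCC'

Decoded = CCCCCCCBBBBBBBBBBBCCCCCCC


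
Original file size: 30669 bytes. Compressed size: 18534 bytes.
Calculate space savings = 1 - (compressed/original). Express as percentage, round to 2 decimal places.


ratio = compressed/original = 18534/30669 = 0.604324
savings = 1 - ratio = 1 - 0.604324 = 0.395676
as a percentage: 0.395676 * 100 = 39.57%

Space savings = 1 - 18534/30669 = 39.57%


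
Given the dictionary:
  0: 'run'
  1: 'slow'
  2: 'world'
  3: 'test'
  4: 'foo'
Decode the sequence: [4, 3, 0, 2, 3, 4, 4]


Look up each index in the dictionary:
  4 -> 'foo'
  3 -> 'test'
  0 -> 'run'
  2 -> 'world'
  3 -> 'test'
  4 -> 'foo'
  4 -> 'foo'

Decoded: "foo test run world test foo foo"


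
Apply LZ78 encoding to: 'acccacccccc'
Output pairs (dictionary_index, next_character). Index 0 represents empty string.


LZ78 encoding steps:
Dictionary: {0: ''}
Step 1: w='' (idx 0), next='a' -> output (0, 'a'), add 'a' as idx 1
Step 2: w='' (idx 0), next='c' -> output (0, 'c'), add 'c' as idx 2
Step 3: w='c' (idx 2), next='c' -> output (2, 'c'), add 'cc' as idx 3
Step 4: w='a' (idx 1), next='c' -> output (1, 'c'), add 'ac' as idx 4
Step 5: w='cc' (idx 3), next='c' -> output (3, 'c'), add 'ccc' as idx 5
Step 6: w='cc' (idx 3), end of input -> output (3, '')


Encoded: [(0, 'a'), (0, 'c'), (2, 'c'), (1, 'c'), (3, 'c'), (3, '')]


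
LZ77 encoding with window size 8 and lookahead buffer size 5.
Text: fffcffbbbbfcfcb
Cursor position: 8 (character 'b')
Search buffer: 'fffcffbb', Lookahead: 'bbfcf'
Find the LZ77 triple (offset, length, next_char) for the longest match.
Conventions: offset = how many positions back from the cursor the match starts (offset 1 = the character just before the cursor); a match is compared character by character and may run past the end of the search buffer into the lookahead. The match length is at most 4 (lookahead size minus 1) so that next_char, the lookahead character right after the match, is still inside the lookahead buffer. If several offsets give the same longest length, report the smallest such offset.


Try each offset into the search buffer:
  offset=1 (pos 7, char 'b'): match length 2
  offset=2 (pos 6, char 'b'): match length 2
  offset=3 (pos 5, char 'f'): match length 0
  offset=4 (pos 4, char 'f'): match length 0
  offset=5 (pos 3, char 'c'): match length 0
  offset=6 (pos 2, char 'f'): match length 0
  offset=7 (pos 1, char 'f'): match length 0
  offset=8 (pos 0, char 'f'): match length 0
Longest match has length 2, found at offsets 1, 2; take the smallest, offset 1.
next_char = character at position 8 + 2 = 10 -> 'f'

Best match: offset=1, length=2 (matching 'bb' starting at position 7)
LZ77 triple: (1, 2, 'f')


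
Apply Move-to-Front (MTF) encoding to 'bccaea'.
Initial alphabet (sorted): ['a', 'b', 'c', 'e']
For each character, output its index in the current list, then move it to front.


MTF encoding:
'b': index 1 in ['a', 'b', 'c', 'e'] -> ['b', 'a', 'c', 'e']
'c': index 2 in ['b', 'a', 'c', 'e'] -> ['c', 'b', 'a', 'e']
'c': index 0 in ['c', 'b', 'a', 'e'] -> ['c', 'b', 'a', 'e']
'a': index 2 in ['c', 'b', 'a', 'e'] -> ['a', 'c', 'b', 'e']
'e': index 3 in ['a', 'c', 'b', 'e'] -> ['e', 'a', 'c', 'b']
'a': index 1 in ['e', 'a', 'c', 'b'] -> ['a', 'e', 'c', 'b']


Output: [1, 2, 0, 2, 3, 1]


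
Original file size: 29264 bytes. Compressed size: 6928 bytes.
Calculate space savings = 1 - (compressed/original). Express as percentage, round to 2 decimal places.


ratio = compressed/original = 6928/29264 = 0.236741
savings = 1 - ratio = 1 - 0.236741 = 0.763259
as a percentage: 0.763259 * 100 = 76.33%

Space savings = 1 - 6928/29264 = 76.33%


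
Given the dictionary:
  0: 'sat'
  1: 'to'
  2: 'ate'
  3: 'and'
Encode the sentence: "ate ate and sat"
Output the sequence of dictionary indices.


Look up each word in the dictionary:
  'ate' -> 2
  'ate' -> 2
  'and' -> 3
  'sat' -> 0

Encoded: [2, 2, 3, 0]


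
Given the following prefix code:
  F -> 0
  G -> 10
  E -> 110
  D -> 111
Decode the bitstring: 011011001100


Decoding step by step:
Bits 0 -> F
Bits 110 -> E
Bits 110 -> E
Bits 0 -> F
Bits 110 -> E
Bits 0 -> F


Decoded message: FEEFEF


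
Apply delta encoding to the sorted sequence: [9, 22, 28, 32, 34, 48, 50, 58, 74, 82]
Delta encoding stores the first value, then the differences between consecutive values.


First value: 9
Deltas:
  22 - 9 = 13
  28 - 22 = 6
  32 - 28 = 4
  34 - 32 = 2
  48 - 34 = 14
  50 - 48 = 2
  58 - 50 = 8
  74 - 58 = 16
  82 - 74 = 8


Delta encoded: [9, 13, 6, 4, 2, 14, 2, 8, 16, 8]


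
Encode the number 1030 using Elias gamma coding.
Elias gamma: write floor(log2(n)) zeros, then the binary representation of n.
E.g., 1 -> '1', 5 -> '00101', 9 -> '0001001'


num_bits = floor(log2(1030)) + 1 = 11
leading_zeros = num_bits - 1 = 10
binary(1030) = 10000000110

Elias gamma(1030) = '0000000000' + '10000000110' = 000000000010000000110 (21 bits)


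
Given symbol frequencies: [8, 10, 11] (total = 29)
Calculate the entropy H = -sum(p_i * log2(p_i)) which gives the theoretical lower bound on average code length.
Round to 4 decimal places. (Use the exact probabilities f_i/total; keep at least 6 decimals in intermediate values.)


Per-symbol terms -p_i * log2(p_i) with p_i = f_i/29:
  p = 8/29 = 0.275862: log2(p) = -1.857981, -p*log2(p) = 0.512546
  p = 10/29 = 0.344828: log2(p) = -1.536053, -p*log2(p) = 0.529673
  p = 11/29 = 0.379310: log2(p) = -1.398549, -p*log2(p) = 0.530484
H = 0.512546 + 0.529673 + 0.530484 = 1.572703

H = 1.5727 bits/symbol


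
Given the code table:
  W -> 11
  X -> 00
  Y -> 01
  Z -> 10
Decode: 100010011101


Decoding:
10 -> Z
00 -> X
10 -> Z
01 -> Y
11 -> W
01 -> Y


Result: ZXZYWY


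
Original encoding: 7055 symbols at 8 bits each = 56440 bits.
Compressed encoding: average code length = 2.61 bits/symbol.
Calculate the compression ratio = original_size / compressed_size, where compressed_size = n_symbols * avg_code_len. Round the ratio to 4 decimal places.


original_size = n_symbols * orig_bits = 7055 * 8 = 56440 bits
compressed_size = n_symbols * avg_code_len = 7055 * 2.61 = 18413.55 bits
ratio = original_size / compressed_size = 56440 / 18413.55 = 3.0651

Compression ratio = 3.0651


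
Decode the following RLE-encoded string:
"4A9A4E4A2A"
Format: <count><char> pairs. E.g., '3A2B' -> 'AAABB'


Expanding each <count><char> pair:
  4A -> 'AAAA'
  9A -> 'AAAAAAAAA'
  4E -> 'EEEE'
  4A -> 'AAAA'
  2A -> 'AA'

Decoded = AAAAAAAAAAAAAEEEEAAAAAA


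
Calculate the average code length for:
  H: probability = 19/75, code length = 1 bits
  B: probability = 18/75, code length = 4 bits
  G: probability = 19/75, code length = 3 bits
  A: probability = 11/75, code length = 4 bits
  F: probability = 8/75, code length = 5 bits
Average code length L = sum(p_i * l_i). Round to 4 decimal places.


Weighted contributions p_i * l_i:
  H: (19/75) * 1 = 19/75
  B: (18/75) * 4 = 72/75
  G: (19/75) * 3 = 57/75
  A: (11/75) * 4 = 44/75
  F: (8/75) * 5 = 40/75
Sum = (19 + 72 + 57 + 44 + 40)/75 = 232/75

L = 232/75 = 3.0933 bits/symbol


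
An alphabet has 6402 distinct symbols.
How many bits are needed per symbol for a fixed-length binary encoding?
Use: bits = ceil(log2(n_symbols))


log2(6402) = 12.6443
Bracket: 2^12 = 4096 < 6402 <= 2^13 = 8192
So ceil(log2(6402)) = 13

bits = ceil(log2(6402)) = ceil(12.6443) = 13 bits


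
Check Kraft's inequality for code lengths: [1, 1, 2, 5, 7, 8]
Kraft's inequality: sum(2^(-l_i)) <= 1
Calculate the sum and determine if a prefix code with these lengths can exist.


Sum = 2^(-1) + 2^(-1) + 2^(-2) + 2^(-5) + 2^(-7) + 2^(-8)
    = 0.5 + 0.5 + 0.25 + 0.03125 + 0.0078125 + 0.00390625
    = 331/256 = 1.29296875
Since 1.29296875 > 1, Kraft's inequality is NOT satisfied.
A prefix code with these lengths CANNOT exist.

Kraft sum = 1.29296875. Not satisfied.


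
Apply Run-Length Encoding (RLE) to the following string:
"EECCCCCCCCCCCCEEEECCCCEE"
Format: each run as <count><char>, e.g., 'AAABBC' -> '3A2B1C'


Scanning runs left to right:
  i=0: run of 'E' x 2 -> '2E'
  i=2: run of 'C' x 12 -> '12C'
  i=14: run of 'E' x 4 -> '4E'
  i=18: run of 'C' x 4 -> '4C'
  i=22: run of 'E' x 2 -> '2E'

RLE = 2E12C4E4C2E


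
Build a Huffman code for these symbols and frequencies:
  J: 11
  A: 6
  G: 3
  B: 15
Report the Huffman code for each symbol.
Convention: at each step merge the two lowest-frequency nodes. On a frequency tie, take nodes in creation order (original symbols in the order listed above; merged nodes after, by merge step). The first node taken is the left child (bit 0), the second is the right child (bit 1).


Huffman tree construction:
Step 1: Merge G(3) + A(6) = 9
Step 2: Merge (G+A)(9) + J(11) = 20
Step 3: Merge B(15) + ((G+A)+J)(20) = 35
Read each symbol's code off the tree from the root (left child = 0, right child = 1).

Codes:
  J: 11 (length 2)
  A: 101 (length 3)
  G: 100 (length 3)
  B: 0 (length 1)
Average code length: 64/35 = 1.8286 bits/symbol


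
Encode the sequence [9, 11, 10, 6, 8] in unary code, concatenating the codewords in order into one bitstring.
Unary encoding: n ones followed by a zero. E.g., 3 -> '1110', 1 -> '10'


Encode each number as n ones followed by a terminating 0:
  9 -> 1111111110 (10 bits)
  11 -> 111111111110 (12 bits)
  10 -> 11111111110 (11 bits)
  6 -> 1111110 (7 bits)
  8 -> 111111110 (9 bits)
Total length = 10 + 12 + 11 + 7 + 9 = 49 bits.

Unary([9, 11, 10, 6, 8]) = 1111111110111111111110111111111101111110111111110 (49 bits)


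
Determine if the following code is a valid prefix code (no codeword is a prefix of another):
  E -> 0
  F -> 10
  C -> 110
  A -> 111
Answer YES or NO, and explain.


Checking each pair (does one codeword prefix another?):
  E='0' vs F='10': no prefix
  E='0' vs C='110': no prefix
  E='0' vs A='111': no prefix
  F='10' vs E='0': no prefix
  F='10' vs C='110': no prefix
  F='10' vs A='111': no prefix
  C='110' vs E='0': no prefix
  C='110' vs F='10': no prefix
  C='110' vs A='111': no prefix
  A='111' vs E='0': no prefix
  A='111' vs F='10': no prefix
  A='111' vs C='110': no prefix
No violation found over all pairs.

YES -- this is a valid prefix code. No codeword is a prefix of any other codeword.


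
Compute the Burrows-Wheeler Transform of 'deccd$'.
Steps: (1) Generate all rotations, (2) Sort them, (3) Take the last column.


Rotations (sorted):
  0: $deccd -> last char: d
  1: ccd$de -> last char: e
  2: cd$dec -> last char: c
  3: d$decc -> last char: c
  4: deccd$ -> last char: $
  5: eccd$d -> last char: d


BWT = decc$d


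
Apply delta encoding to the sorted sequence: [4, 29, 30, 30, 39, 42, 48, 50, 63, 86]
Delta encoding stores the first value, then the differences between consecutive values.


First value: 4
Deltas:
  29 - 4 = 25
  30 - 29 = 1
  30 - 30 = 0
  39 - 30 = 9
  42 - 39 = 3
  48 - 42 = 6
  50 - 48 = 2
  63 - 50 = 13
  86 - 63 = 23


Delta encoded: [4, 25, 1, 0, 9, 3, 6, 2, 13, 23]


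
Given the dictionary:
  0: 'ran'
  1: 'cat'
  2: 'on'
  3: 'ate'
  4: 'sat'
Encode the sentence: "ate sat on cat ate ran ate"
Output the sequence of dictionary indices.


Look up each word in the dictionary:
  'ate' -> 3
  'sat' -> 4
  'on' -> 2
  'cat' -> 1
  'ate' -> 3
  'ran' -> 0
  'ate' -> 3

Encoded: [3, 4, 2, 1, 3, 0, 3]


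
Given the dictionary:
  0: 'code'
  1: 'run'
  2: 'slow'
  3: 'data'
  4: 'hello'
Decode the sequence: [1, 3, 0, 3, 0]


Look up each index in the dictionary:
  1 -> 'run'
  3 -> 'data'
  0 -> 'code'
  3 -> 'data'
  0 -> 'code'

Decoded: "run data code data code"


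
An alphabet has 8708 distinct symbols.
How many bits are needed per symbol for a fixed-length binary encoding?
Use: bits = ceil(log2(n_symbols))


log2(8708) = 13.0881
Bracket: 2^13 = 8192 < 8708 <= 2^14 = 16384
So ceil(log2(8708)) = 14

bits = ceil(log2(8708)) = ceil(13.0881) = 14 bits
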